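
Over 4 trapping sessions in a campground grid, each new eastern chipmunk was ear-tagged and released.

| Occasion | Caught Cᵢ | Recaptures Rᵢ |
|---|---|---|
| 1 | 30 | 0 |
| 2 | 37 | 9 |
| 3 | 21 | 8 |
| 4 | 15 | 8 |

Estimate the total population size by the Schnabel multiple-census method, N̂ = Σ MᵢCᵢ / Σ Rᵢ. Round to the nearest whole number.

N ≈ 136

Marked at large before each occasion: Mᵢ = Σⱼ<ᵢ (Cⱼ − Rⱼ) → M1=0, M2=30, M3=58, M4=71
Σ MᵢCᵢ = 0·30 + 30·37 + 58·21 + 71·15 = 0 + 1110 + 1218 + 1065 = 3393
Σ Rᵢ = 0 + 9 + 8 + 8 = 25
N̂ = 3393 / 25 ≈ 135.7 → 136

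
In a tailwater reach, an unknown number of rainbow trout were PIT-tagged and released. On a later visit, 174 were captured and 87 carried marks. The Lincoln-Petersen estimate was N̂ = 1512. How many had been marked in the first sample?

From N = M·C/R: M = N·R / C = 1512·87 / 174 = 131544 / 174 = 756.

M = 756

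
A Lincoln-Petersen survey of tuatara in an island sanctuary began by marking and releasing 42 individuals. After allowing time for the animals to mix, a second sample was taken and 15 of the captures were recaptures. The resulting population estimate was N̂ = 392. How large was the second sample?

From N = M·C/R: C = N·R / M = 392·15 / 42 = 5880 / 42 = 140.

C = 140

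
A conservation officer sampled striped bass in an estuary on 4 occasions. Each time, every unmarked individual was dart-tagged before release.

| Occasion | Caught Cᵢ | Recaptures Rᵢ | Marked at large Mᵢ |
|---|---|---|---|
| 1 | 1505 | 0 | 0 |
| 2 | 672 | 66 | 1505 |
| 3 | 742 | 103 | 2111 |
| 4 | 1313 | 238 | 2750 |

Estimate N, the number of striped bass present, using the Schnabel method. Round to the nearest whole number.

N ≈ 15,205

Σ MᵢCᵢ = 0·1505 + 1505·672 + 2111·742 + 2750·1313 = 0 + 1011360 + 1566362 + 3610750 = 6188472
Σ Rᵢ = 0 + 66 + 103 + 238 = 407
N̂ = 6188472 / 407 ≈ 15205.1 → 15205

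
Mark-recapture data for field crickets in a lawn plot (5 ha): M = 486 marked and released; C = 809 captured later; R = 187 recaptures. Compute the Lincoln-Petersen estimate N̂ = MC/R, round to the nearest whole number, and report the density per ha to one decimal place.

density ≈ 420.6 field crickets per ha

N̂ = 486·809/187 = 393174/187 ≈ 2102.5 → 2103
Density = N̂ / area = 2103 / 5 ≈ 420.60 → 420.6 per ha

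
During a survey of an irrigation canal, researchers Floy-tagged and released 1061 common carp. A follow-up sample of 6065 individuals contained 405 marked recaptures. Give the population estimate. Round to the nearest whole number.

N ≈ 15,889

Lincoln-Petersen assumes M/N = R/C, so N = M·C / R.
N = (1061 × 6065) / 405 = 6434965 / 405 ≈ 15888.8 → 15889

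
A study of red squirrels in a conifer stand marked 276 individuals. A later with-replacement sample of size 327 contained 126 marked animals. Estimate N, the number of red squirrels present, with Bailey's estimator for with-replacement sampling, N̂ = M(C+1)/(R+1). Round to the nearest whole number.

N̂ = 276·(327+1)/(126+1) = 276·328/127 = 90528/127 ≈ 712.8 → 713

N ≈ 713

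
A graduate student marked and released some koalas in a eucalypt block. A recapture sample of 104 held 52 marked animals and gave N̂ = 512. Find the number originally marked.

M = 256

From N = M·C/R: M = N·R / C = 512·52 / 104 = 26624 / 104 = 256.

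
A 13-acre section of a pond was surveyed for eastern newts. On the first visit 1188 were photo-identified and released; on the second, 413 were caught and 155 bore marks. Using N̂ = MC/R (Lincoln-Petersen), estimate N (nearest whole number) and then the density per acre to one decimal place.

N̂ = 1188·413/155 = 490644/155 ≈ 3165.4 → 3165
Density = N̂ / area = 3165 / 13 ≈ 243.46 → 243.5 per acre

density ≈ 243.5 eastern newts per acre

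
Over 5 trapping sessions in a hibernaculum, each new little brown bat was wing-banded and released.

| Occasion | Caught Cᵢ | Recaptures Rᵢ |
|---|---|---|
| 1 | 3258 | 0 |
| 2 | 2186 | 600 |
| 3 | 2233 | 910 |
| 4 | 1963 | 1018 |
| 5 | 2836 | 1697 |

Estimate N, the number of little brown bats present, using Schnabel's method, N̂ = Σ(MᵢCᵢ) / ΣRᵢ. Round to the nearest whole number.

Marked at large before each occasion: Mᵢ = Σⱼ<ᵢ (Cⱼ − Rⱼ) → M1=0, M2=3258, M3=4844, M4=6167, M5=7112
Σ MᵢCᵢ = 0·3258 + 3258·2186 + 4844·2233 + 6167·1963 + 7112·2836 = 0 + 7121988 + 10816652 + 12105821 + 20169632 = 50214093
Σ Rᵢ = 0 + 600 + 910 + 1018 + 1697 = 4225
N̂ = 50214093 / 4225 ≈ 11885.0 → 11885

N ≈ 11,885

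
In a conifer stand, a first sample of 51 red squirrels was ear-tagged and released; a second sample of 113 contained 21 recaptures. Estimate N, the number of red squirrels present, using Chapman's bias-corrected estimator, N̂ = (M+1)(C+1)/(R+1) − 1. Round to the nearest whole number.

N̂ = (51+1)(113+1)/(21+1) − 1 = 52·114/22 − 1
= 5928/22 − 1 ≈ 269.45 − 1 ≈ 268.45 → 268

N ≈ 268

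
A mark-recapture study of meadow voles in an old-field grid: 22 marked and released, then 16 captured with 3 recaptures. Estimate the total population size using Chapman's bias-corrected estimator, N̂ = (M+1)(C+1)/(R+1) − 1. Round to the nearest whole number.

N̂ = (22+1)(16+1)/(3+1) − 1 = 23·17/4 − 1
= 391/4 − 1 ≈ 97.8 − 1 ≈ 96.8 → 97

N ≈ 97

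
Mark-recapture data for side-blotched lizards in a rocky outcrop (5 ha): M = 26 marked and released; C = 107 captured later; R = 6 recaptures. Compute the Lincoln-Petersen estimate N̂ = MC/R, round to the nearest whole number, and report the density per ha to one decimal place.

N̂ = 26·107/6 = 2782/6 ≈ 463.7 → 464
Density = N̂ / area = 464 / 5 ≈ 92.80 → 92.8 per ha

density ≈ 92.8 side-blotched lizards per ha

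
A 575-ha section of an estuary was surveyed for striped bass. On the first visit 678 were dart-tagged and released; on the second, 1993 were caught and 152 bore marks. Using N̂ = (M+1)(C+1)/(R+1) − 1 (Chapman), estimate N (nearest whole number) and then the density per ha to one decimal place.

N̂ = 679·1994/153 − 1 = 1353926/153 − 1 ≈ 8848.2 → 8848
Density = N̂ / area = 8848 / 575 ≈ 15.39 → 15.4 per ha

density ≈ 15.4 striped bass per ha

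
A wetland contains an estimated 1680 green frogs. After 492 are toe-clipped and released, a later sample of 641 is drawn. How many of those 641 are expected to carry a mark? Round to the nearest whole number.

The marked fraction of the population is 492/1680, so in a sample of 641 expect C·(M/N) marked.
E[R] = 492 × 641 / 1680 = 315372 / 1680 ≈ 187.7 → 188

expected recaptures ≈ 188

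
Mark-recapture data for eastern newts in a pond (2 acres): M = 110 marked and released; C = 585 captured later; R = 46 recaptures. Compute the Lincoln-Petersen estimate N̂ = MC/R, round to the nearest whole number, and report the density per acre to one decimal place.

density ≈ 699.5 eastern newts per acre

N̂ = 110·585/46 = 64350/46 ≈ 1398.9 → 1399
Density = N̂ / area = 1399 / 2 ≈ 699.50 → 699.5 per acre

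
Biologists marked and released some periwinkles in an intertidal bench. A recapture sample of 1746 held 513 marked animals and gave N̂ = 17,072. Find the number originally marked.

M = 5016

From N = M·C/R: M = N·R / C = 17072·513 / 1746 = 8757936 / 1746 = 5016.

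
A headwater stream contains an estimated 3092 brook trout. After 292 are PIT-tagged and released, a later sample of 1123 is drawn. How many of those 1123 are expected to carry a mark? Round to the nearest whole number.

expected recaptures ≈ 106

The marked fraction of the population is 292/3092, so in a sample of 1123 expect C·(M/N) marked.
E[R] = 292 × 1123 / 3092 = 327916 / 3092 ≈ 106.1 → 106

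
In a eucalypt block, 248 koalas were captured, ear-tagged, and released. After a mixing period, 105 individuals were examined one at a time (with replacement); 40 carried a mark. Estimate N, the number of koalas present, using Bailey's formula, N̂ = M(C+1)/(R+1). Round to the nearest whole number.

N̂ = 248·(105+1)/(40+1) = 248·106/41 = 26288/41 ≈ 641.2 → 641

N ≈ 641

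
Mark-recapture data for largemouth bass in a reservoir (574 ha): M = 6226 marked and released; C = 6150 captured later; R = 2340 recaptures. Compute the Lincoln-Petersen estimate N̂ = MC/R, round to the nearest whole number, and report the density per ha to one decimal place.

N̂ = 6226·6150/2340 = 38289900/2340 ≈ 16363.2 → 16363
Density = N̂ / area = 16363 / 574 ≈ 28.51 → 28.5 per ha

density ≈ 28.5 largemouth bass per ha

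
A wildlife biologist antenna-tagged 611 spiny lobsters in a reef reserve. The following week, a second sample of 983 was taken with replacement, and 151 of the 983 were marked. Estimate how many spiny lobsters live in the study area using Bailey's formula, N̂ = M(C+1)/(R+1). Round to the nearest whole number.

N̂ = 611·(983+1)/(151+1) = 611·984/152 = 601224/152 ≈ 3955.4 → 3955

N ≈ 3955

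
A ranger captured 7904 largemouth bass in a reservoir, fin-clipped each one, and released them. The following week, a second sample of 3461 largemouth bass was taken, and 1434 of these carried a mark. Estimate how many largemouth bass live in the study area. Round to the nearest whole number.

N ≈ 19,077

Lincoln-Petersen assumes M/N = R/C, so N = M·C / R.
N = (7904 × 3461) / 1434 = 27355744 / 1434 ≈ 19076.5 → 19077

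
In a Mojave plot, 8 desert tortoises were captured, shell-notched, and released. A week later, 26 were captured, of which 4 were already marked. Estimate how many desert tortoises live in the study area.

N = 52

The marked fraction in the recapture sample should equal the marked fraction in the population: 4/26 = 8/N.
N = (8 × 26) / 4 = 208 / 4 = 52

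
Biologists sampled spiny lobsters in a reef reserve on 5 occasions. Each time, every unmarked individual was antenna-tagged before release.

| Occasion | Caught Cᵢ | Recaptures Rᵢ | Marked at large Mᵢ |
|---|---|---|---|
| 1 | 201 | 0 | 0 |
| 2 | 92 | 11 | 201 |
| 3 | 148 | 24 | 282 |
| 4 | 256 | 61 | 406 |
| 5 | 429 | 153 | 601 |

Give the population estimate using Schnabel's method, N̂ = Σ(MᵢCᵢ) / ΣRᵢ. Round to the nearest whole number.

Σ MᵢCᵢ = 0·201 + 201·92 + 282·148 + 406·256 + 601·429 = 0 + 18492 + 41736 + 103936 + 257829 = 421993
Σ Rᵢ = 0 + 11 + 24 + 61 + 153 = 249
N̂ = 421993 / 249 ≈ 1694.8 → 1695

N ≈ 1695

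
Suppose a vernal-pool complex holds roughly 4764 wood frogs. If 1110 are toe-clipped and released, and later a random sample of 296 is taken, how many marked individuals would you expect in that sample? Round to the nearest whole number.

Expected recaptures E[R] = M·C / N.
E[R] = 1110 × 296 / 4764 = 328560 / 4764 ≈ 69.0 → 69

expected recaptures ≈ 69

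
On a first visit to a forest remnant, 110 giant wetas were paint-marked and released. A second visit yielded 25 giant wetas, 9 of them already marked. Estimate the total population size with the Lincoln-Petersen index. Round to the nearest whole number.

N ≈ 306

The marked fraction in the recapture sample should equal the marked fraction in the population: 9/25 = 110/N.
N = (110 × 25) / 9 = 2750 / 9 ≈ 305.6 → 306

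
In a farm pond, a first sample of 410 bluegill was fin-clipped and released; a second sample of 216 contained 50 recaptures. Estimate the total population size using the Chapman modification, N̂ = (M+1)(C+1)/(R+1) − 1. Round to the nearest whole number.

N̂ = (410+1)(216+1)/(50+1) − 1 = 411·217/51 − 1
= 89187/51 − 1 ≈ 1748.8 − 1 ≈ 1747.8 → 1748

N ≈ 1748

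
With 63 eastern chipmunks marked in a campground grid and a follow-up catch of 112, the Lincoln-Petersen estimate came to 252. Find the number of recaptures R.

From N = M·C/R: R = M·C / N = 63·112 / 252 = 7056 / 252 = 28.

R = 28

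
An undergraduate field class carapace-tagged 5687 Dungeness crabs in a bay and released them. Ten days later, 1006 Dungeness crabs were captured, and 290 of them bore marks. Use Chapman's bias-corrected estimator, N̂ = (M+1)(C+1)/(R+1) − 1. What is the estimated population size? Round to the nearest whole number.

N ≈ 19,682

N̂ = (5687+1)(1006+1)/(290+1) − 1 = 5688·1007/291 − 1
= 5727816/291 − 1 ≈ 19683.2 − 1 ≈ 19682.2 → 19682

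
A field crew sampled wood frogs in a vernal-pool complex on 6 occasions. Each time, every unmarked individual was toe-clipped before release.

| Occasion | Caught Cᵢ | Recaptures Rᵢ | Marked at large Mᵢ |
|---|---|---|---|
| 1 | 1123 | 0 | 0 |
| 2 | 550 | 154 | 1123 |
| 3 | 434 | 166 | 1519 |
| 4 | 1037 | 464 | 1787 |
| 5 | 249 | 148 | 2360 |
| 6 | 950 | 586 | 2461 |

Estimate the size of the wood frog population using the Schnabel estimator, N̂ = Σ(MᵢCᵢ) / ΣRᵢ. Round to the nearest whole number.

Σ MᵢCᵢ = 0·1123 + 1123·550 + 1519·434 + 1787·1037 + 2360·249 + 2461·950 = 0 + 617650 + 659246 + 1853119 + 587640 + 2337950 = 6055605
Σ Rᵢ = 0 + 154 + 166 + 464 + 148 + 586 = 1518
N̂ = 6055605 / 1518 ≈ 3989.2 → 3989

N ≈ 3989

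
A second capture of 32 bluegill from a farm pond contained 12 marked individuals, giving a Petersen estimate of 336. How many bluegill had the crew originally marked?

M = 126

From N = M·C/R: M = N·R / C = 336·12 / 32 = 4032 / 32 = 126.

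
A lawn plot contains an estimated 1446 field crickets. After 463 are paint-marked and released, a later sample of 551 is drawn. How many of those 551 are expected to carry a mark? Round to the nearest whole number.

Expected recaptures E[R] = M·C / N.
E[R] = 463 × 551 / 1446 = 255113 / 1446 ≈ 176.4 → 176

expected recaptures ≈ 176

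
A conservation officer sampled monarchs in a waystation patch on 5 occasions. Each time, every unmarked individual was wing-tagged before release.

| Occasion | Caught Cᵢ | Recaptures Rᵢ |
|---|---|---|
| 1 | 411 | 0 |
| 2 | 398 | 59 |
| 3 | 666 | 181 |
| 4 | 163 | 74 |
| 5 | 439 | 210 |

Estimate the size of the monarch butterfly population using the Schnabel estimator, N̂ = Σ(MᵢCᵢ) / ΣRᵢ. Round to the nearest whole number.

Marked at large before each occasion: Mᵢ = Σⱼ<ᵢ (Cⱼ − Rⱼ) → M1=0, M2=411, M3=750, M4=1235, M5=1324
Σ MᵢCᵢ = 0·411 + 411·398 + 750·666 + 1235·163 + 1324·439 = 0 + 163578 + 499500 + 201305 + 581236 = 1445619
Σ Rᵢ = 0 + 59 + 181 + 74 + 210 = 524
N̂ = 1445619 / 524 ≈ 2758.8 → 2759

N ≈ 2759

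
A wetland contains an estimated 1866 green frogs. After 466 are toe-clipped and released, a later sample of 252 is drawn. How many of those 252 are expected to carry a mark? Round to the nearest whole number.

The marked fraction of the population is 466/1866, so in a sample of 252 expect C·(M/N) marked.
E[R] = 466 × 252 / 1866 = 117432 / 1866 ≈ 62.9 → 63

expected recaptures ≈ 63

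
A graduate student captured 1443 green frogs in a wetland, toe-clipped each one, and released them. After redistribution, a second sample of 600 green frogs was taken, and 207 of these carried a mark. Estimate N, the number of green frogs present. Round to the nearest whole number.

N = (1443 × 600) / 207 = 865800 / 207 ≈ 4182.6 → 4183

N ≈ 4183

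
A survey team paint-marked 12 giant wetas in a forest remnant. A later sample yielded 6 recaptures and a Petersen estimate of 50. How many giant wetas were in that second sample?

From N = M·C/R: C = N·R / M = 50·6 / 12 = 300 / 12 = 25.

C = 25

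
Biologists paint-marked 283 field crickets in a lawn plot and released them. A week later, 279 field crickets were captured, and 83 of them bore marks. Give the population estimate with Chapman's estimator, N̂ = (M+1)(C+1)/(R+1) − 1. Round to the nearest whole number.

N ≈ 946

N̂ = (283+1)(279+1)/(83+1) − 1 = 284·280/84 − 1
= 79520/84 − 1 ≈ 946.7 − 1 ≈ 945.7 → 946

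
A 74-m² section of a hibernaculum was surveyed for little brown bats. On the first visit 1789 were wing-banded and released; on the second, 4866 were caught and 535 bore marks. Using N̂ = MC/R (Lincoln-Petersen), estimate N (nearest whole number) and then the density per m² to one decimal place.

N̂ = 1789·4866/535 = 8705274/535 ≈ 16271.5 → 16272
Density = N̂ / area = 16272 / 74 ≈ 219.89 → 219.9 per m²

density ≈ 219.9 little brown bats per m²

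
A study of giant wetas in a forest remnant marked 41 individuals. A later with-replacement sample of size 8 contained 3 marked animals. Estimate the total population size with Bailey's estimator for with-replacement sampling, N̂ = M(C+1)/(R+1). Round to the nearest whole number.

N ≈ 92

N̂ = 41·(8+1)/(3+1) = 41·9/4 = 369/4 ≈ 92.2 → 92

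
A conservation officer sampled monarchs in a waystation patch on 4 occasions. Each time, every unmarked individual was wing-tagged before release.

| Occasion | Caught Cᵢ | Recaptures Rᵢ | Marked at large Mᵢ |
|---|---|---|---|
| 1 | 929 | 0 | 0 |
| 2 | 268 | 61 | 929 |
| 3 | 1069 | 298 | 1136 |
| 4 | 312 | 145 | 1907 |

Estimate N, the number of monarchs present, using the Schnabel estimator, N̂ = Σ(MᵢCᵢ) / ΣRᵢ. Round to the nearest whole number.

Σ MᵢCᵢ = 0·929 + 929·268 + 1136·1069 + 1907·312 = 0 + 248972 + 1214384 + 594984 = 2058340
Σ Rᵢ = 0 + 61 + 298 + 145 = 504
N̂ = 2058340 / 504 ≈ 4084.0 → 4084

N ≈ 4084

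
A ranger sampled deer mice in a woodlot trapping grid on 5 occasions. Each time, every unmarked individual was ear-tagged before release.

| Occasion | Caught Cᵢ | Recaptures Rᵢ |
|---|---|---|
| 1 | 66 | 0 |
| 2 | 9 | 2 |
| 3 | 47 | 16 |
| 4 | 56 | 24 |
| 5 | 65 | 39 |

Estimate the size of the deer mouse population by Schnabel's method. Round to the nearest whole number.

Marked at large before each occasion: Mᵢ = Σⱼ<ᵢ (Cⱼ − Rⱼ) → M1=0, M2=66, M3=73, M4=104, M5=136
Σ MᵢCᵢ = 0·66 + 66·9 + 73·47 + 104·56 + 136·65 = 0 + 594 + 3431 + 5824 + 8840 = 18689
Σ Rᵢ = 0 + 2 + 16 + 24 + 39 = 81
N̂ = 18689 / 81 ≈ 230.7 → 231

N ≈ 231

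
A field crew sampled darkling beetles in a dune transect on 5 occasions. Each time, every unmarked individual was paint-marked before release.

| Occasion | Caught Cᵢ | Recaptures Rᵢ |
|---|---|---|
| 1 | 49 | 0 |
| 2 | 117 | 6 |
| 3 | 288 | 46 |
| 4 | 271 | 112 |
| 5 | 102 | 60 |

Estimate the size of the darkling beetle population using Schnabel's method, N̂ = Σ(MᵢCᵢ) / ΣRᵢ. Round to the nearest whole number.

N ≈ 973

Marked at large before each occasion: Mᵢ = Σⱼ<ᵢ (Cⱼ − Rⱼ) → M1=0, M2=49, M3=160, M4=402, M5=561
Σ MᵢCᵢ = 0·49 + 49·117 + 160·288 + 402·271 + 561·102 = 0 + 5733 + 46080 + 108942 + 57222 = 217977
Σ Rᵢ = 0 + 6 + 46 + 112 + 60 = 224
N̂ = 217977 / 224 ≈ 973.1 → 973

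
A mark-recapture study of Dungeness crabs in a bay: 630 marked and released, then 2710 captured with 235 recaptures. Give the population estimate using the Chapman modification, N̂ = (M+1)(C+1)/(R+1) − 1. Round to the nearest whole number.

N̂ = (630+1)(2710+1)/(235+1) − 1 = 631·2711/236 − 1
= 1710641/236 − 1 ≈ 7248.48 − 1 ≈ 7247.48 → 7247

N ≈ 7247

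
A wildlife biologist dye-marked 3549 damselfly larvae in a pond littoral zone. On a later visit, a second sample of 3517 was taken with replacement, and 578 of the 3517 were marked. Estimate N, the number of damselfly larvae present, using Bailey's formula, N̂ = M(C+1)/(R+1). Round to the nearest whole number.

N ≈ 21,564

N̂ = 3549·(3517+1)/(578+1) = 3549·3518/579 = 12485382/579 ≈ 21563.7 → 21564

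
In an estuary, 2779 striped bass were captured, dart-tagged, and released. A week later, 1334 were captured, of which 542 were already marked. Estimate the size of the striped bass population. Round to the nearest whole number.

N = (2779 × 1334) / 542 = 3707186 / 542 ≈ 6839.8 → 6840

N ≈ 6840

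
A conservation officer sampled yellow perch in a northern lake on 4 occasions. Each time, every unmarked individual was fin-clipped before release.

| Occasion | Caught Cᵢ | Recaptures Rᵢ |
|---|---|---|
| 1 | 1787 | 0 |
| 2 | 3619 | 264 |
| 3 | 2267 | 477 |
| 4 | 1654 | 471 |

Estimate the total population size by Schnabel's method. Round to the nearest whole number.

Marked at large before each occasion: Mᵢ = Σⱼ<ᵢ (Cⱼ − Rⱼ) → M1=0, M2=1787, M3=5142, M4=6932
Σ MᵢCᵢ = 0·1787 + 1787·3619 + 5142·2267 + 6932·1654 = 0 + 6467153 + 11656914 + 11465528 = 29589595
Σ Rᵢ = 0 + 264 + 477 + 471 = 1212
N̂ = 29589595 / 1212 ≈ 24413.9 → 24414

N ≈ 24,414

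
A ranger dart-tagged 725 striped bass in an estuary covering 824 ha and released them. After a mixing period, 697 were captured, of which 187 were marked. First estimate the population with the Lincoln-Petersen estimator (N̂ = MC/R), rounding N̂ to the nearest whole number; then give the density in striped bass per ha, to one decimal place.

density ≈ 3.3 striped bass per ha

N̂ = 725·697/187 = 505325/187 ≈ 2702.3 → 2702
Density = N̂ / area = 2702 / 824 ≈ 3.28 → 3.3 per ha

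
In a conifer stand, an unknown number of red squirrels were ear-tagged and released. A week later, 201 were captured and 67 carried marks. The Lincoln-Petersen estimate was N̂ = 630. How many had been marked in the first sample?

M = 210

From N = M·C/R: M = N·R / C = 630·67 / 201 = 42210 / 201 = 210.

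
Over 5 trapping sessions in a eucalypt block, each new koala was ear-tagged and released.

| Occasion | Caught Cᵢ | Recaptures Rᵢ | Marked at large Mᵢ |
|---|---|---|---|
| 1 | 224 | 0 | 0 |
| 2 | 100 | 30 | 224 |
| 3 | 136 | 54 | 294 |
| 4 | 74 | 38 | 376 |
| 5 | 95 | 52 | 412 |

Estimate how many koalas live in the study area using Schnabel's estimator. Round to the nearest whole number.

N ≈ 743

Σ MᵢCᵢ = 0·224 + 224·100 + 294·136 + 376·74 + 412·95 = 0 + 22400 + 39984 + 27824 + 39140 = 129348
Σ Rᵢ = 0 + 30 + 54 + 38 + 52 = 174
N̂ = 129348 / 174 ≈ 743.4 → 743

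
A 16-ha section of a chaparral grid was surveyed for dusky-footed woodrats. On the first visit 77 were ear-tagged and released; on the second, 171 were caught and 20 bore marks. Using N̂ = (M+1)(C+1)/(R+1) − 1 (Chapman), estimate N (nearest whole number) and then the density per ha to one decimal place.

density ≈ 39.9 dusky-footed woodrats per ha

N̂ = 78·172/21 − 1 = 13416/21 − 1 ≈ 637.9 → 638
Density = N̂ / area = 638 / 16 ≈ 39.88 → 39.9 per ha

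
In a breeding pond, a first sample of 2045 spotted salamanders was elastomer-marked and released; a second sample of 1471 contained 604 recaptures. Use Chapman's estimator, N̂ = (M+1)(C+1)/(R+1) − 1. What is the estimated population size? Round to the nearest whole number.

N ≈ 4977

N̂ = (2045+1)(1471+1)/(604+1) − 1 = 2046·1472/605 − 1
= 3011712/605 − 1 ≈ 4978.0 − 1 ≈ 4977.0 → 4977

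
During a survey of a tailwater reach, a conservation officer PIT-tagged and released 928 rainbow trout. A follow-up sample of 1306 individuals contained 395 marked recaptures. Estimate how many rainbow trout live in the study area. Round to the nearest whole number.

N ≈ 3068

N = (928 × 1306) / 395 = 1211968 / 395 ≈ 3068.3 → 3068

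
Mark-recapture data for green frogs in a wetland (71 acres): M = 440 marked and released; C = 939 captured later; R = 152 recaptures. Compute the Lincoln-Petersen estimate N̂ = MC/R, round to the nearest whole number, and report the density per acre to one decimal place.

density ≈ 38.3 green frogs per acre

N̂ = 440·939/152 = 413160/152 ≈ 2718.2 → 2718
Density = N̂ / area = 2718 / 71 ≈ 38.28 → 38.3 per acre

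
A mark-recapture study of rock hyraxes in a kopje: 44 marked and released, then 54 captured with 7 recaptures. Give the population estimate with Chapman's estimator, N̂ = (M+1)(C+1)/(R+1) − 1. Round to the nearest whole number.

N̂ = (44+1)(54+1)/(7+1) − 1 = 45·55/8 − 1
= 2475/8 − 1 ≈ 309.4 − 1 ≈ 308.4 → 308

N ≈ 308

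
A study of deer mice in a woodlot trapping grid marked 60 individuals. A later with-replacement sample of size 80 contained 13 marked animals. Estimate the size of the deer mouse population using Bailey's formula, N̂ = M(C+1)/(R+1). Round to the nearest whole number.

N ≈ 347

N̂ = 60·(80+1)/(13+1) = 60·81/14 = 4860/14 ≈ 347.1 → 347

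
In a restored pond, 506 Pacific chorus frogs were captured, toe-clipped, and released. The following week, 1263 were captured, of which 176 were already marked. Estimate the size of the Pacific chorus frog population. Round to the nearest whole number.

The marked fraction in the recapture sample should equal the marked fraction in the population: 176/1263 = 506/N.
N = (506 × 1263) / 176 = 639078 / 176 ≈ 3631.1 → 3631

N ≈ 3631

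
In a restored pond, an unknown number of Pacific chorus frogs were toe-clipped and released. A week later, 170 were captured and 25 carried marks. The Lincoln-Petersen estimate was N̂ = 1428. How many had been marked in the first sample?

M = 210

From N = M·C/R: M = N·R / C = 1428·25 / 170 = 35700 / 170 = 210.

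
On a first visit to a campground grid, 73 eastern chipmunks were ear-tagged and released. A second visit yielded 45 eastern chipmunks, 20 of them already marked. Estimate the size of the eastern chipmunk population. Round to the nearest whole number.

N ≈ 164

N = (73 × 45) / 20 = 3285 / 20 ≈ 164.2 → 164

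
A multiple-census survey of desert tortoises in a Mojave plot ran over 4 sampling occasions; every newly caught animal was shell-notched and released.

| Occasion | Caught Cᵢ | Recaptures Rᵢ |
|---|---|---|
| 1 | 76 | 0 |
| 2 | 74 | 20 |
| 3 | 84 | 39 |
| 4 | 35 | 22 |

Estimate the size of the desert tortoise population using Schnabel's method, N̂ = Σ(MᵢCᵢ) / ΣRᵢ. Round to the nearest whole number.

N ≈ 280

Marked at large before each occasion: Mᵢ = Σⱼ<ᵢ (Cⱼ − Rⱼ) → M1=0, M2=76, M3=130, M4=175
Σ MᵢCᵢ = 0·76 + 76·74 + 130·84 + 175·35 = 0 + 5624 + 10920 + 6125 = 22669
Σ Rᵢ = 0 + 20 + 39 + 22 = 81
N̂ = 22669 / 81 ≈ 279.9 → 280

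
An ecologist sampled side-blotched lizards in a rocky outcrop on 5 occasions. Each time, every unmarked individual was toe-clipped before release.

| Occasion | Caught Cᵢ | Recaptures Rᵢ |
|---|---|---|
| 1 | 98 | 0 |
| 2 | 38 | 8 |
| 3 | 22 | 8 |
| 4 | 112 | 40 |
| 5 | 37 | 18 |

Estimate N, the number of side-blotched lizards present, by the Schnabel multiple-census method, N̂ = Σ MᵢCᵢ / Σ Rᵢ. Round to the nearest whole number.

Marked at large before each occasion: Mᵢ = Σⱼ<ᵢ (Cⱼ − Rⱼ) → M1=0, M2=98, M3=128, M4=142, M5=214
Σ MᵢCᵢ = 0·98 + 98·38 + 128·22 + 142·112 + 214·37 = 0 + 3724 + 2816 + 15904 + 7918 = 30362
Σ Rᵢ = 0 + 8 + 8 + 40 + 18 = 74
N̂ = 30362 / 74 ≈ 410.3 → 410

N ≈ 410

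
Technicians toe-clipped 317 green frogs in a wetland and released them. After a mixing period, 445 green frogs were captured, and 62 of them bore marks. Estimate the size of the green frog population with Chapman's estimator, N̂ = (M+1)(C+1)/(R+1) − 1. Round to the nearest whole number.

N̂ = (317+1)(445+1)/(62+1) − 1 = 318·446/63 − 1
= 141828/63 − 1 ≈ 2251.2 − 1 ≈ 2250.2 → 2250

N ≈ 2250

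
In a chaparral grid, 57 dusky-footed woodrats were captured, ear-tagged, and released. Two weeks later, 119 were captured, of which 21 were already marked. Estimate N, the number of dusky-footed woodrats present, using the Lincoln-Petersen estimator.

N = 323

The marked fraction in the recapture sample should equal the marked fraction in the population: 21/119 = 57/N.
N = (57 × 119) / 21 = 6783 / 21 = 323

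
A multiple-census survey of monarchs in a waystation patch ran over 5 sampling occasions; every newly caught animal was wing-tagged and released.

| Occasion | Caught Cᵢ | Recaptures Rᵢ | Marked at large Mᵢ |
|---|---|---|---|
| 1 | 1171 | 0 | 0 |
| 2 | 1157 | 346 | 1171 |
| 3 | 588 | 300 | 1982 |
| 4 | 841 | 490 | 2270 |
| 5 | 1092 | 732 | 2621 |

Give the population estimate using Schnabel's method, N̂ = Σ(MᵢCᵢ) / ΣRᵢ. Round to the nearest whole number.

Σ MᵢCᵢ = 0·1171 + 1171·1157 + 1982·588 + 2270·841 + 2621·1092 = 0 + 1354847 + 1165416 + 1909070 + 2862132 = 7291465
Σ Rᵢ = 0 + 346 + 300 + 490 + 732 = 1868
N̂ = 7291465 / 1868 ≈ 3903.4 → 3903

N ≈ 3903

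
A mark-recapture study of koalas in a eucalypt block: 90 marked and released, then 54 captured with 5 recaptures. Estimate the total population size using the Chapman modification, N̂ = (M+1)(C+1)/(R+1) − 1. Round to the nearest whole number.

N ≈ 833

N̂ = (90+1)(54+1)/(5+1) − 1 = 91·55/6 − 1
= 5005/6 − 1 ≈ 834.2 − 1 ≈ 833.2 → 833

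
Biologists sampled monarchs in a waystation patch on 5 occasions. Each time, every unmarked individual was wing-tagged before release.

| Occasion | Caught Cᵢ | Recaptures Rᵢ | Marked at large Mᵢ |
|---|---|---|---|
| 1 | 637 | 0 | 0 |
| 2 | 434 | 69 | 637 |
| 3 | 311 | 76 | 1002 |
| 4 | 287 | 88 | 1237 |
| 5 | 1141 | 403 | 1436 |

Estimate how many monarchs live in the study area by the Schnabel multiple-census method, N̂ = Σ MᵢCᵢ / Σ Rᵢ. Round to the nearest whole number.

N ≈ 4059

Σ MᵢCᵢ = 0·637 + 637·434 + 1002·311 + 1237·287 + 1436·1141 = 0 + 276458 + 311622 + 355019 + 1638476 = 2581575
Σ Rᵢ = 0 + 69 + 76 + 88 + 403 = 636
N̂ = 2581575 / 636 ≈ 4059.1 → 4059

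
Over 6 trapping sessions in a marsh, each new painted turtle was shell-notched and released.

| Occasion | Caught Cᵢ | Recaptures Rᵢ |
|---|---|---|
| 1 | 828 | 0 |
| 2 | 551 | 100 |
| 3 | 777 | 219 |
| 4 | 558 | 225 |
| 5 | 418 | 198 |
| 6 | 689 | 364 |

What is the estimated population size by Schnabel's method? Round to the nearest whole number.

N ≈ 4547

Marked at large before each occasion: Mᵢ = Σⱼ<ᵢ (Cⱼ − Rⱼ) → M1=0, M2=828, M3=1279, M4=1837, M5=2170, M6=2390
Σ MᵢCᵢ = 0·828 + 828·551 + 1279·777 + 1837·558 + 2170·418 + 2390·689 = 0 + 456228 + 993783 + 1025046 + 907060 + 1646710 = 5028827
Σ Rᵢ = 0 + 100 + 219 + 225 + 198 + 364 = 1106
N̂ = 5028827 / 1106 ≈ 4546.9 → 4547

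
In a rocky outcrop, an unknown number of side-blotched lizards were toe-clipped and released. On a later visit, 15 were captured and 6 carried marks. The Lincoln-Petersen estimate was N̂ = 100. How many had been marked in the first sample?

M = 40

From N = M·C/R: M = N·R / C = 100·6 / 15 = 600 / 15 = 40.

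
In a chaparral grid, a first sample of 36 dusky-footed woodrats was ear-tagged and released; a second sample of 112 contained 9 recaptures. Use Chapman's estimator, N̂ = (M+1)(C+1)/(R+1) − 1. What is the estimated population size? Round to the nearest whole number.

N̂ = (36+1)(112+1)/(9+1) − 1 = 37·113/10 − 1
= 4181/10 − 1 ≈ 418.1 − 1 ≈ 417.1 → 417

N ≈ 417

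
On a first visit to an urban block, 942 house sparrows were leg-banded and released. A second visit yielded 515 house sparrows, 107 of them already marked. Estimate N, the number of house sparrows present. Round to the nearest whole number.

The marked fraction in the recapture sample should equal the marked fraction in the population: 107/515 = 942/N.
N = (942 × 515) / 107 = 485130 / 107 ≈ 4533.9 → 4534

N ≈ 4534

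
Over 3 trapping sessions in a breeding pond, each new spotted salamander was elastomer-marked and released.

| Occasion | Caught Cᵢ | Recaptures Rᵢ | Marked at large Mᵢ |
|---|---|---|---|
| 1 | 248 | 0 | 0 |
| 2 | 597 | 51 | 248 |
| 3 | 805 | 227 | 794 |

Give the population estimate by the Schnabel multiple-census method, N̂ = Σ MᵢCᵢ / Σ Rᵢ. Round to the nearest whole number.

N ≈ 2832

Σ MᵢCᵢ = 0·248 + 248·597 + 794·805 = 0 + 148056 + 639170 = 787226
Σ Rᵢ = 0 + 51 + 227 = 278
N̂ = 787226 / 278 ≈ 2831.7 → 2832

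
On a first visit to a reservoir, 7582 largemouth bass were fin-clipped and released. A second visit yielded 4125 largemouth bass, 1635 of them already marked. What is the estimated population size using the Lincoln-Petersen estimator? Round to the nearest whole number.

N ≈ 19,129

N = (7582 × 4125) / 1635 = 31275750 / 1635 ≈ 19128.9 → 19129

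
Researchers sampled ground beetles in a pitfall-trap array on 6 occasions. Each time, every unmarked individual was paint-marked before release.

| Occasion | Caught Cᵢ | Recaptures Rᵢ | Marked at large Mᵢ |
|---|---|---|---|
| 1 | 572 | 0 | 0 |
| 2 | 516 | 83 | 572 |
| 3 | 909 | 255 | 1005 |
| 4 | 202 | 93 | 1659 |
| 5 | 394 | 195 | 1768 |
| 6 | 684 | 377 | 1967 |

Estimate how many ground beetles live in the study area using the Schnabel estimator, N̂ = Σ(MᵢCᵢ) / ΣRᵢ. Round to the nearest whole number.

Σ MᵢCᵢ = 0·572 + 572·516 + 1005·909 + 1659·202 + 1768·394 + 1967·684 = 0 + 295152 + 913545 + 335118 + 696592 + 1345428 = 3585835
Σ Rᵢ = 0 + 83 + 255 + 93 + 195 + 377 = 1003
N̂ = 3585835 / 1003 ≈ 3575.1 → 3575

N ≈ 3575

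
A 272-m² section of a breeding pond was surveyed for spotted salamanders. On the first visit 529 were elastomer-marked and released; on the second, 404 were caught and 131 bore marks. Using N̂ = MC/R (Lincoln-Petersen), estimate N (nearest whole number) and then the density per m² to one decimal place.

N̂ = 529·404/131 = 213716/131 ≈ 1631.4 → 1631
Density = N̂ / area = 1631 / 272 ≈ 6.00 → 6.0 per m²

density ≈ 6.0 spotted salamanders per m²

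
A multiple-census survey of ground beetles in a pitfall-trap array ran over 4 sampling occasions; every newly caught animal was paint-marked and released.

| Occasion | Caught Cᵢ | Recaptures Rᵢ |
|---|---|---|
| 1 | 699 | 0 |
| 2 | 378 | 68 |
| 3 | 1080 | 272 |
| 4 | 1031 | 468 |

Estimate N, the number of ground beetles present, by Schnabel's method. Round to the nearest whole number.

Marked at large before each occasion: Mᵢ = Σⱼ<ᵢ (Cⱼ − Rⱼ) → M1=0, M2=699, M3=1009, M4=1817
Σ MᵢCᵢ = 0·699 + 699·378 + 1009·1080 + 1817·1031 = 0 + 264222 + 1089720 + 1873327 = 3227269
Σ Rᵢ = 0 + 68 + 272 + 468 = 808
N̂ = 3227269 / 808 ≈ 3994.1 → 3994

N ≈ 3994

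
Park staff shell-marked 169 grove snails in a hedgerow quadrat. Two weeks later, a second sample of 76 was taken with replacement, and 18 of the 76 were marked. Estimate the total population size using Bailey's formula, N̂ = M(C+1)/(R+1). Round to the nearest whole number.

N ≈ 685

N̂ = 169·(76+1)/(18+1) = 169·77/19 = 13013/19 ≈ 684.9 → 685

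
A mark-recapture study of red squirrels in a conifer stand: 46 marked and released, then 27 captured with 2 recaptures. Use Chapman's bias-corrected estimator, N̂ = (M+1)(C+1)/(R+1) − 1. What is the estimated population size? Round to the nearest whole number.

N ≈ 438

N̂ = (46+1)(27+1)/(2+1) − 1 = 47·28/3 − 1
= 1316/3 − 1 ≈ 438.7 − 1 ≈ 437.7 → 438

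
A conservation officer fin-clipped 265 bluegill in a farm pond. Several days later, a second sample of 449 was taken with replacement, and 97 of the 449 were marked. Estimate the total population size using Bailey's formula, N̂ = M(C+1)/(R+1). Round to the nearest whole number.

N ≈ 1217

N̂ = 265·(449+1)/(97+1) = 265·450/98 = 119250/98 ≈ 1216.8 → 1217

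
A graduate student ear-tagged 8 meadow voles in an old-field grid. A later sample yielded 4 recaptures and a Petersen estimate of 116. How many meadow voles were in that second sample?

C = 58

From N = M·C/R: C = N·R / M = 116·4 / 8 = 464 / 8 = 58.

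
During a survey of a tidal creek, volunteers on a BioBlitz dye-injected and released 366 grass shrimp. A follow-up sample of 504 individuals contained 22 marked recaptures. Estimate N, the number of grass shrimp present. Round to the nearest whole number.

N ≈ 8385

If marked individuals mix randomly, R/C ≈ M/N, giving N ≈ M·C/R.
N = (366 × 504) / 22 = 184464 / 22 ≈ 8384.7 → 8385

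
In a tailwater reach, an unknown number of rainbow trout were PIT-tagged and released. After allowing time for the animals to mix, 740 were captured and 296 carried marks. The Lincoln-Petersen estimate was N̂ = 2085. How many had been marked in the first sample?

M = 834

From N = M·C/R: M = N·R / C = 2085·296 / 740 = 617160 / 740 = 834.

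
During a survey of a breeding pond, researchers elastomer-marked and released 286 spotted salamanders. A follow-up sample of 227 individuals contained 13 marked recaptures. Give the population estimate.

N = 4994

N = (286 × 227) / 13 = 64922 / 13 = 4994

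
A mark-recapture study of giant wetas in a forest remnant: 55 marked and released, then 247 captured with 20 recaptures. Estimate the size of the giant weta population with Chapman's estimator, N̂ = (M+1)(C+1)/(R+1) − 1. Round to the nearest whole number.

N ≈ 660

N̂ = (55+1)(247+1)/(20+1) − 1 = 56·248/21 − 1
= 13888/21 − 1 ≈ 661.3 − 1 ≈ 660.3 → 660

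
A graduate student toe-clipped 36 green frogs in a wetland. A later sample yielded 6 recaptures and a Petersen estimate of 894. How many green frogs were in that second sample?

C = 149

From N = M·C/R: C = N·R / M = 894·6 / 36 = 5364 / 36 = 149.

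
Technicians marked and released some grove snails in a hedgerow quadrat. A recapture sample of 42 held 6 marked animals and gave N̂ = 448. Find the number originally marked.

From N = M·C/R: M = N·R / C = 448·6 / 42 = 2688 / 42 = 64.

M = 64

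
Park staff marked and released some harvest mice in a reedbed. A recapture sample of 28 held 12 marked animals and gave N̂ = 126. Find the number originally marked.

From N = M·C/R: M = N·R / C = 126·12 / 28 = 1512 / 28 = 54.

M = 54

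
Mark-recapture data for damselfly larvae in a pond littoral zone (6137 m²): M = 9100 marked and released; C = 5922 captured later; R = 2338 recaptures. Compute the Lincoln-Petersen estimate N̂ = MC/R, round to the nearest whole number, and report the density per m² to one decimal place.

N̂ = 9100·5922/2338 = 53890200/2338 ≈ 23049.7 → 23050
Density = N̂ / area = 23050 / 6137 ≈ 3.76 → 3.8 per m²

density ≈ 3.8 damselfly larvae per m²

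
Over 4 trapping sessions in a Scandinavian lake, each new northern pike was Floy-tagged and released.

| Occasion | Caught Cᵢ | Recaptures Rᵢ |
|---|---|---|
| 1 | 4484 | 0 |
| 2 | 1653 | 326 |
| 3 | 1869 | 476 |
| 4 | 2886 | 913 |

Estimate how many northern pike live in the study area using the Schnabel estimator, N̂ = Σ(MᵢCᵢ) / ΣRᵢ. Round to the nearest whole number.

N ≈ 22,778

Marked at large before each occasion: Mᵢ = Σⱼ<ᵢ (Cⱼ − Rⱼ) → M1=0, M2=4484, M3=5811, M4=7204
Σ MᵢCᵢ = 0·4484 + 4484·1653 + 5811·1869 + 7204·2886 = 0 + 7412052 + 10860759 + 20790744 = 39063555
Σ Rᵢ = 0 + 326 + 476 + 913 = 1715
N̂ = 39063555 / 1715 ≈ 22777.6 → 22778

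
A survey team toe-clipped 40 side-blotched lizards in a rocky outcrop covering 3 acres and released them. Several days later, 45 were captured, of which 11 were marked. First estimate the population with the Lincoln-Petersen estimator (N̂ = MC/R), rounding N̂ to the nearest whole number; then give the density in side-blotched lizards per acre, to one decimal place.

density ≈ 54.7 side-blotched lizards per acre

N̂ = 40·45/11 = 1800/11 ≈ 163.6 → 164
Density = N̂ / area = 164 / 3 ≈ 54.67 → 54.7 per acre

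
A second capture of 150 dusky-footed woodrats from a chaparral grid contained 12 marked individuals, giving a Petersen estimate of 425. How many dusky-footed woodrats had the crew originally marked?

M = 34

From N = M·C/R: M = N·R / C = 425·12 / 150 = 5100 / 150 = 34.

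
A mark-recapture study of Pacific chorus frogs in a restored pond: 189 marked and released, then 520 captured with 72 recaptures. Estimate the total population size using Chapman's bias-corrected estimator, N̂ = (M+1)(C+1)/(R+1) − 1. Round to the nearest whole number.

N̂ = (189+1)(520+1)/(72+1) − 1 = 190·521/73 − 1
= 98990/73 − 1 ≈ 1356.0 − 1 ≈ 1355.0 → 1355

N ≈ 1355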